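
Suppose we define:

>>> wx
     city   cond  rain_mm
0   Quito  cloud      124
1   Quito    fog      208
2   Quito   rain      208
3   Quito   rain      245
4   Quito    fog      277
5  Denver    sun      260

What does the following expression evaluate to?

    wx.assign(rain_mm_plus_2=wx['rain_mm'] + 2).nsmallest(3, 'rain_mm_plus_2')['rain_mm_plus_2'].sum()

add column rain_mm_plus_2 = wx['rain_mm'] + 2:
     city   cond  rain_mm  rain_mm_plus_2
0   Quito  cloud      124             126
1   Quito    fog      208             210
2   Quito   rain      208             210
3   Quito   rain      245             247
4   Quito    fog      277             279
5  Denver    sun      260             262
take 3 rows with smallest rain_mm_plus_2:
    city   cond  rain_mm  rain_mm_plus_2
0  Quito  cloud      124             126
1  Quito    fog      208             210
2  Quito   rain      208             210

546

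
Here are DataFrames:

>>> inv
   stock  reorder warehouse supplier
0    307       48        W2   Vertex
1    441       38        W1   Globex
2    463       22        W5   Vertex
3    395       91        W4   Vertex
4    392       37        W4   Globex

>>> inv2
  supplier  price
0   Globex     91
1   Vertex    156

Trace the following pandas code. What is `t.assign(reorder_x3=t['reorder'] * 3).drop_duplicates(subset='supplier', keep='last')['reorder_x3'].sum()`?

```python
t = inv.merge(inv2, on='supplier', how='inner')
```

384

merge on 'supplier' (how='inner') → 5 rows:
   stock  reorder warehouse supplier  price
0    307       48        W2   Vertex    156
1    441       38        W1   Globex     91
2    463       22        W5   Vertex    156
3    395       91        W4   Vertex    156
4    392       37        W4   Globex     91
add column reorder_x3 = t['reorder'] * 3:
   stock  reorder warehouse supplier  price  reorder_x3
0    307       48        W2   Vertex    156         144
1    441       38        W1   Globex     91         114
2    463       22        W5   Vertex    156          66
3    395       91        W4   Vertex    156         273
4    392       37        W4   Globex     91         111
drop duplicate supplier (keep=last):
   stock  reorder warehouse supplier  price  reorder_x3
3    395       91        W4   Vertex    156         273
4    392       37        W4   Globex     91         111
Finally, sum of column 'reorder_x3' = 384.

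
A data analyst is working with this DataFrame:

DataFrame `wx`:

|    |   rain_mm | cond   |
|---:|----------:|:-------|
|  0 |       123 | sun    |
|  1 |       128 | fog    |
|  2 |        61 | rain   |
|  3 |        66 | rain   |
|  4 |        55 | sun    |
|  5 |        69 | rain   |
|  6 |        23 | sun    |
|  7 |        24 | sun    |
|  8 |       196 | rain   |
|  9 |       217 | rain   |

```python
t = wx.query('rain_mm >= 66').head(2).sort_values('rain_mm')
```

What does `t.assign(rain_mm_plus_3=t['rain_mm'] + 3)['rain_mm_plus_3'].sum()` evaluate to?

filter rows where rain_mm >= 66:
   rain_mm  cond
0      123   sun
1      128   fog
3       66  rain
5       69  rain
8      196  rain
9      217  rain
take first 2 rows:
   rain_mm cond
0      123  sun
1      128  fog
sort by rain_mm:
   rain_mm cond
0      123  sun
1      128  fog
add column rain_mm_plus_3 = t['rain_mm'] + 3:
   rain_mm cond  rain_mm_plus_3
0      123  sun             126
1      128  fog             131
Then the sum of column 'rain_mm_plus_3': 257

257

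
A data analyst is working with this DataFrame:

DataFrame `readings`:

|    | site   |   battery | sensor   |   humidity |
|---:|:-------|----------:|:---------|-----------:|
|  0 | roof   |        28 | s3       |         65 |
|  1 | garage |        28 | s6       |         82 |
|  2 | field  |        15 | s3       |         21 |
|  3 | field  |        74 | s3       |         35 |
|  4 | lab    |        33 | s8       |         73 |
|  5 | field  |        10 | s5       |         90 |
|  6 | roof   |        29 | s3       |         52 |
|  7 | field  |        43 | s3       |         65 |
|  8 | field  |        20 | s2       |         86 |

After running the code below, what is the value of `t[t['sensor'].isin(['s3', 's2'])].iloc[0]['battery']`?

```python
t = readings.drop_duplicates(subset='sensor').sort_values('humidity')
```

28

drop duplicate sensor (keep=first):
     site  battery sensor  humidity
0    roof       28     s3        65
1  garage       28     s6        82
4     lab       33     s8        73
5   field       10     s5        90
8   field       20     s2        86
sort by humidity:
     site  battery sensor  humidity
0    roof       28     s3        65
4     lab       33     s8        73
1  garage       28     s6        82
8   field       20     s2        86
5   field       10     s5        90
filter rows where sensor in ['s3', 's2']:
    site  battery sensor  humidity
0   roof       28     s3        65
8  field       20     s2        86
value at position 0, column 'battery' → 28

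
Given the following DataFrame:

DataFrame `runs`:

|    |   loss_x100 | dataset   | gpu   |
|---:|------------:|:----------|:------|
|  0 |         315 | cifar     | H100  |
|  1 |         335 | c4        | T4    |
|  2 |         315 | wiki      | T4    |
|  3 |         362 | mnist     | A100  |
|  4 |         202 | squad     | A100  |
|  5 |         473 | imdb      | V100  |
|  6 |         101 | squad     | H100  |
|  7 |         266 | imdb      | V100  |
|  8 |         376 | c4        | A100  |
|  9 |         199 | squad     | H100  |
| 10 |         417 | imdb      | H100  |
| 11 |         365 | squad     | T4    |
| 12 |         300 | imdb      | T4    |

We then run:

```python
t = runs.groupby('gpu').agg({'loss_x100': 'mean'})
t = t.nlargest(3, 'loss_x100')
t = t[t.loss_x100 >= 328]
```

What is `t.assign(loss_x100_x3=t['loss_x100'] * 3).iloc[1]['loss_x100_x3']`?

986.25

group by gpu, mean of loss_x100:
       loss_x100
gpu             
A100  313.333333
H100  258.000000
T4    328.750000
V100  369.500000
take 3 rows with largest loss_x100:
       loss_x100
gpu             
V100  369.500000
T4    328.750000
A100  313.333333
filter rows where loss_x100 >= 328:
      loss_x100
gpu            
V100     369.50
T4       328.75
add column loss_x100_x3 = t['loss_x100'] * 3:
      loss_x100  loss_x100_x3
gpu                          
V100     369.50       1108.50
T4       328.75        986.25
Then the value at position 1, column 'loss_x100_x3': 986.25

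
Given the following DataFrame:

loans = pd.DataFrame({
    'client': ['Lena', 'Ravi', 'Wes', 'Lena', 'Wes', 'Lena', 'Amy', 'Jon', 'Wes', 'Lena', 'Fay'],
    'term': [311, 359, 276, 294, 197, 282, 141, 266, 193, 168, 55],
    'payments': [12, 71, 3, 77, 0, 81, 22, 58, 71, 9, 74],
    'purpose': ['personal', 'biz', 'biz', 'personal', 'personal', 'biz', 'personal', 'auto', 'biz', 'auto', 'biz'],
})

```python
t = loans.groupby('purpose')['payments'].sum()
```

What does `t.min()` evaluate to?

67

group by purpose, sum of payments:
purpose
auto         67
biz         300
personal    111
Name: payments, dtype: int64
Finally, min of the resulting series = 67.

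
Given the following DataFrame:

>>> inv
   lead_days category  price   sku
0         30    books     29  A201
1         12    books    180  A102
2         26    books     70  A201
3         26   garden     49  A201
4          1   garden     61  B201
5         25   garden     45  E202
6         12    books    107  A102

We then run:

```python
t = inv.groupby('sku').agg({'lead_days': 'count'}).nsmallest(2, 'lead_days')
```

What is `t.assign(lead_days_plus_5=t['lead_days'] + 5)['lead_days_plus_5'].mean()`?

6.0

group by sku, count of lead_days:
      lead_days
sku            
A102          2
A201          3
B201          1
E202          1
take 2 rows with smallest lead_days:
      lead_days
sku            
B201          1
E202          1
add column lead_days_plus_5 = t['lead_days'] + 5:
      lead_days  lead_days_plus_5
sku                              
B201          1                 6
E202          1                 6
Finally, mean of column 'lead_days_plus_5' = 6.0.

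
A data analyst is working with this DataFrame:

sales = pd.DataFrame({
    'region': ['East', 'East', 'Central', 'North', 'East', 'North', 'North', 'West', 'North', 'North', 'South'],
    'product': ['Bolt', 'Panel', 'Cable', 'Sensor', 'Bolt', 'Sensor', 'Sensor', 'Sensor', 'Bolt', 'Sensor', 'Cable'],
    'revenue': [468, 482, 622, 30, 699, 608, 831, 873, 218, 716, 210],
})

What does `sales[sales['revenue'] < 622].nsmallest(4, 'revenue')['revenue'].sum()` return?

filter rows where revenue < 622:
   region product  revenue
0    East    Bolt      468
1    East   Panel      482
3   North  Sensor       30
5   North  Sensor      608
8   North    Bolt      218
10  South   Cable      210
take 4 rows with smallest revenue:
   region product  revenue
3   North  Sensor       30
10  South   Cable      210
8   North    Bolt      218
0    East    Bolt      468

926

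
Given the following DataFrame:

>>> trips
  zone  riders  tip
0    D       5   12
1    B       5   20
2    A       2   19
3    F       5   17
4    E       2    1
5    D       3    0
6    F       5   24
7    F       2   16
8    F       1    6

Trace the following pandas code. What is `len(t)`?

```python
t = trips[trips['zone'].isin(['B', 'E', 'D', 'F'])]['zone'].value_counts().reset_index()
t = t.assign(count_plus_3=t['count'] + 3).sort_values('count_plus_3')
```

4

filter rows where zone in ['B', 'E', 'D', 'F']:
  zone  riders  tip
0    D       5   12
1    B       5   20
3    F       5   17
4    E       2    1
5    D       3    0
6    F       5   24
7    F       2   16
8    F       1    6
value_counts of zone:
zone
F    4
D    2
B    1
E    1
Name: count, dtype: int64
reset_index():
  zone  count
0    F      4
1    D      2
2    B      1
3    E      1
add column count_plus_3 = t['count'] + 3:
  zone  count  count_plus_3
0    F      4             7
1    D      2             5
2    B      1             4
3    E      1             4
sort by count_plus_3:
  zone  count  count_plus_3
2    B      1             4
3    E      1             4
1    D      2             5
0    F      4             7
So result = 4.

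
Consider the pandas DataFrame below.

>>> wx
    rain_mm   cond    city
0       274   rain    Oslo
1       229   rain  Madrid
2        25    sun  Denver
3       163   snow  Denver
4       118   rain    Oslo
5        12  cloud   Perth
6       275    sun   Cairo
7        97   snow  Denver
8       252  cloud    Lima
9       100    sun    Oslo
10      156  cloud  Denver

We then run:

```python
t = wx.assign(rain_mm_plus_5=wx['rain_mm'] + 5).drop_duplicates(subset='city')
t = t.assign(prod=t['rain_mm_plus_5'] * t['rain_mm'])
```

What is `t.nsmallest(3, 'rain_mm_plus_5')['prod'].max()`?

53586

add column rain_mm_plus_5 = wx['rain_mm'] + 5:
    rain_mm   cond    city  rain_mm_plus_5
0       274   rain    Oslo             279
1       229   rain  Madrid             234
2        25    sun  Denver              30
3       163   snow  Denver             168
4       118   rain    Oslo             123
5        12  cloud   Perth              17
6       275    sun   Cairo             280
7        97   snow  Denver             102
8       252  cloud    Lima             257
9       100    sun    Oslo             105
10      156  cloud  Denver             161
drop duplicate city (keep=first):
   rain_mm   cond    city  rain_mm_plus_5
0      274   rain    Oslo             279
1      229   rain  Madrid             234
2       25    sun  Denver              30
5       12  cloud   Perth              17
6      275    sun   Cairo             280
8      252  cloud    Lima             257
add column prod = t['rain_mm_plus_5'] * t['rain_mm']:
   rain_mm   cond    city  rain_mm_plus_5   prod
0      274   rain    Oslo             279  76446
1      229   rain  Madrid             234  53586
2       25    sun  Denver              30    750
5       12  cloud   Perth              17    204
6      275    sun   Cairo             280  77000
8      252  cloud    Lima             257  64764
take 3 rows with smallest rain_mm_plus_5:
   rain_mm   cond    city  rain_mm_plus_5   prod
5       12  cloud   Perth              17    204
2       25    sun  Denver              30    750
1      229   rain  Madrid             234  53586
Then the max of column 'prod': 53586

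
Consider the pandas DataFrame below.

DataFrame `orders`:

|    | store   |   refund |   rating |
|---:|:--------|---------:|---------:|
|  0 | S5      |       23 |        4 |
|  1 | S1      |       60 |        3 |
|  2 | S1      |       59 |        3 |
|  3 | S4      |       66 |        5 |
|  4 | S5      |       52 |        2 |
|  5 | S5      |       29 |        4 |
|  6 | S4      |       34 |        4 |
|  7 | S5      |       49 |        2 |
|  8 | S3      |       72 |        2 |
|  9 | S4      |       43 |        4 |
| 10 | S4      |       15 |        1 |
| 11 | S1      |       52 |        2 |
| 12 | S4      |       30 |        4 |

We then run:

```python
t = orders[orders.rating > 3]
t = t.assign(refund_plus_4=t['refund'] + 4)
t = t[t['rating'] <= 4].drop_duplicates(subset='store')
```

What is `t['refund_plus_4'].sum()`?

filter rows where rating > 3:
   store  refund  rating
0     S5      23       4
3     S4      66       5
5     S5      29       4
6     S4      34       4
9     S4      43       4
12    S4      30       4
add column refund_plus_4 = t['refund'] + 4:
   store  refund  rating  refund_plus_4
0     S5      23       4             27
3     S4      66       5             70
5     S5      29       4             33
6     S4      34       4             38
9     S4      43       4             47
12    S4      30       4             34
filter rows where rating <= 4:
   store  refund  rating  refund_plus_4
0     S5      23       4             27
5     S5      29       4             33
6     S4      34       4             38
9     S4      43       4             47
12    S4      30       4             34
drop duplicate store (keep=first):
  store  refund  rating  refund_plus_4
0    S5      23       4             27
6    S4      34       4             38

65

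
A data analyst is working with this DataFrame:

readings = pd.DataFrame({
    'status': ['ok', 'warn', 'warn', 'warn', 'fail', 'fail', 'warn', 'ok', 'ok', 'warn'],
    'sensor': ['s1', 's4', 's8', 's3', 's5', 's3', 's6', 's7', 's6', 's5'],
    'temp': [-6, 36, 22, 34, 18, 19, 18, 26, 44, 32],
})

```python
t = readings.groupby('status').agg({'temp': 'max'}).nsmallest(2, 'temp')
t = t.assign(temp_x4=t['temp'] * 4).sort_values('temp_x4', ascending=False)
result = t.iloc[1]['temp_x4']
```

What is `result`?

group by status, max of temp:
        temp
status      
fail      19
ok        44
warn      36
take 2 rows with smallest temp:
        temp
status      
fail      19
warn      36
add column temp_x4 = t['temp'] * 4:
        temp  temp_x4
status               
fail      19       76
warn      36      144
sort by temp_x4 descending:
        temp  temp_x4
status               
warn      36      144
fail      19       76
value at position 1, column 'temp_x4' → 76

76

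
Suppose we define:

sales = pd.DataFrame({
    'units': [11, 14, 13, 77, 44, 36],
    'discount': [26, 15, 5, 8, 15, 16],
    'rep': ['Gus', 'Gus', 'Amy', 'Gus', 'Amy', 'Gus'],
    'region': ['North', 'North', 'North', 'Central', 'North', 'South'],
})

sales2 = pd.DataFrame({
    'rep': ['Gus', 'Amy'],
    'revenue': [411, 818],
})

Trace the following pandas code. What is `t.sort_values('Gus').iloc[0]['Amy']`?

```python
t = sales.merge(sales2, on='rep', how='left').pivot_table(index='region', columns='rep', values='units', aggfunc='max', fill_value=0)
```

44

merge on 'rep' (how='left') → 6 rows:
   units  discount  rep   region  revenue
0     11        26  Gus    North      411
1     14        15  Gus    North      411
2     13         5  Amy    North      818
3     77         8  Gus  Central      411
4     44        15  Amy    North      818
5     36        16  Gus    South      411
pivot: rows=region, cols=rep, max(units):
rep      Amy  Gus
region           
Central    0   77
North     44   14
South      0   36
sort by Gus:
rep      Amy  Gus
region           
North     44   14
South      0   36
Central    0   77
So iloc[0]['Amy'] = 44.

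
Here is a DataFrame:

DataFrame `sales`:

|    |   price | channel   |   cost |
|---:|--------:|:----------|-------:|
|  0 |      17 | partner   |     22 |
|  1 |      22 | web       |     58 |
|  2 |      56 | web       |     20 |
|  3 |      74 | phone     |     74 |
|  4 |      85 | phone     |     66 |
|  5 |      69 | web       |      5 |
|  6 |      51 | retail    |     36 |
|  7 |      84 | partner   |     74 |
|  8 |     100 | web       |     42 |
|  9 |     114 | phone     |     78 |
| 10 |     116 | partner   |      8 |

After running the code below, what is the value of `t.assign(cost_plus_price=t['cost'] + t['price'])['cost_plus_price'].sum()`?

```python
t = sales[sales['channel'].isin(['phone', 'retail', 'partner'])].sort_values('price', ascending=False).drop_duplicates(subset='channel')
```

filter rows where channel in ['phone', 'retail', 'partner']:
    price  channel  cost
0      17  partner    22
3      74    phone    74
4      85    phone    66
6      51   retail    36
7      84  partner    74
9     114    phone    78
10    116  partner     8
sort by price descending:
    price  channel  cost
10    116  partner     8
9     114    phone    78
4      85    phone    66
7      84  partner    74
3      74    phone    74
6      51   retail    36
0      17  partner    22
drop duplicate channel (keep=first):
    price  channel  cost
10    116  partner     8
9     114    phone    78
6      51   retail    36
add column cost_plus_price = t['cost'] + t['price']:
    price  channel  cost  cost_plus_price
10    116  partner     8              124
9     114    phone    78              192
6      51   retail    36               87
Finally, sum of column 'cost_plus_price' = 403.

403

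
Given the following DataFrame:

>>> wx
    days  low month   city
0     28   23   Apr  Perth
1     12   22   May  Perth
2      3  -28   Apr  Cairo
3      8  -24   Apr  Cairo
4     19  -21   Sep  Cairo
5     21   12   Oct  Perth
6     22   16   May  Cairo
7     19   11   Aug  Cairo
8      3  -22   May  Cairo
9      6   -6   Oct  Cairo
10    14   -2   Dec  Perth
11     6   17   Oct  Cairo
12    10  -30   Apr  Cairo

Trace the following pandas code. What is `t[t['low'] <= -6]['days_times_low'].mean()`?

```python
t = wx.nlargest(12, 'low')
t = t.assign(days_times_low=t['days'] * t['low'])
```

take 12 rows with largest low:
    days  low month   city
0     28   23   Apr  Perth
1     12   22   May  Perth
11     6   17   Oct  Cairo
6     22   16   May  Cairo
5     21   12   Oct  Perth
7     19   11   Aug  Cairo
10    14   -2   Dec  Perth
9      6   -6   Oct  Cairo
4     19  -21   Sep  Cairo
8      3  -22   May  Cairo
3      8  -24   Apr  Cairo
2      3  -28   Apr  Cairo
add column days_times_low = t['days'] * t['low']:
    days  low month   city  days_times_low
0     28   23   Apr  Perth             644
1     12   22   May  Perth             264
11     6   17   Oct  Cairo             102
6     22   16   May  Cairo             352
5     21   12   Oct  Perth             252
7     19   11   Aug  Cairo             209
10    14   -2   Dec  Perth             -28
9      6   -6   Oct  Cairo             -36
4     19  -21   Sep  Cairo            -399
8      3  -22   May  Cairo             -66
3      8  -24   Apr  Cairo            -192
2      3  -28   Apr  Cairo             -84
filter rows where low <= -6:
   days  low month   city  days_times_low
9     6   -6   Oct  Cairo             -36
4    19  -21   Sep  Cairo            -399
8     3  -22   May  Cairo             -66
3     8  -24   Apr  Cairo            -192
2     3  -28   Apr  Cairo             -84
The mean of column 'days_times_low' is -155.4.

-155.4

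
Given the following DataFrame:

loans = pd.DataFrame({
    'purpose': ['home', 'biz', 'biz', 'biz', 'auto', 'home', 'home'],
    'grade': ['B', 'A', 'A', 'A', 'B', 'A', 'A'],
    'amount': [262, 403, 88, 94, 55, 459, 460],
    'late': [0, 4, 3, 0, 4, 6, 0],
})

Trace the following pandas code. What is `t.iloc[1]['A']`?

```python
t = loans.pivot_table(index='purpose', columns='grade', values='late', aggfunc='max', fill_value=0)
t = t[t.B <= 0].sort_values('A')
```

6

pivot: rows=purpose, cols=grade, max(late):
grade    A  B
purpose      
auto     0  4
biz      4  0
home     6  0
filter rows where B <= 0:
grade    A  B
purpose      
biz      4  0
home     6  0
sort by A:
grade    A  B
purpose      
biz      4  0
home     6  0
Then the value at position 1, column 'A': 6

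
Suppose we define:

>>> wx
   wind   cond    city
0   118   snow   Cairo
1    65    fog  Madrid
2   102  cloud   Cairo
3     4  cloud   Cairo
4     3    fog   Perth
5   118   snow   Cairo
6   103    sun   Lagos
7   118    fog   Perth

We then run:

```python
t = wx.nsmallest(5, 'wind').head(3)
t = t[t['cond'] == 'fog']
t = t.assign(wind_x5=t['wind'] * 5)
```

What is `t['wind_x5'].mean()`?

170.0

take 5 rows with smallest wind:
   wind   cond    city
4     3    fog   Perth
3     4  cloud   Cairo
1    65    fog  Madrid
2   102  cloud   Cairo
6   103    sun   Lagos
take first 3 rows:
   wind   cond    city
4     3    fog   Perth
3     4  cloud   Cairo
1    65    fog  Madrid
filter rows where cond == 'fog':
   wind cond    city
4     3  fog   Perth
1    65  fog  Madrid
add column wind_x5 = t['wind'] * 5:
   wind cond    city  wind_x5
4     3  fog   Perth       15
1    65  fog  Madrid      325
Then the mean of column 'wind_x5': 170.0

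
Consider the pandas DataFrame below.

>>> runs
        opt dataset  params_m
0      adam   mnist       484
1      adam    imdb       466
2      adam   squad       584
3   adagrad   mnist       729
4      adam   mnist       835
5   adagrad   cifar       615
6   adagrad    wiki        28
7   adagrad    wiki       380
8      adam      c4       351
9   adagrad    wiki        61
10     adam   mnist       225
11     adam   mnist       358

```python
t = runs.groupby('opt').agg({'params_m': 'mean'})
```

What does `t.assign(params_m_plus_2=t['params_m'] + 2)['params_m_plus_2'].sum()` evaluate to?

group by opt, mean of params_m:
           params_m
opt                
adagrad  362.600000
adam     471.857143
add column params_m_plus_2 = t['params_m'] + 2:
           params_m  params_m_plus_2
opt                                 
adagrad  362.600000       364.600000
adam     471.857143       473.857143
Finally, sum of column 'params_m_plus_2' = 838.457142857.

838.457142857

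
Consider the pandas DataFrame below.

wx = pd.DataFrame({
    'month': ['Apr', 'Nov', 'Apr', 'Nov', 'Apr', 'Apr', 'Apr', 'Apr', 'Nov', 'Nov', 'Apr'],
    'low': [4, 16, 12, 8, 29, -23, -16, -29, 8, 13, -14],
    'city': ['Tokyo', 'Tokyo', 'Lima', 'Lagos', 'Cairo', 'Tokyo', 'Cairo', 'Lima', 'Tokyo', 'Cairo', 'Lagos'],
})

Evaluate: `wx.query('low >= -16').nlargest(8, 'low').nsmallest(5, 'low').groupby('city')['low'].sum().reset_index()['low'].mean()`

filter rows where low >= -16:
   month  low   city
0    Apr    4  Tokyo
1    Nov   16  Tokyo
2    Apr   12   Lima
3    Nov    8  Lagos
4    Apr   29  Cairo
6    Apr  -16  Cairo
8    Nov    8  Tokyo
9    Nov   13  Cairo
10   Apr  -14  Lagos
take 8 rows with largest low:
   month  low   city
4    Apr   29  Cairo
1    Nov   16  Tokyo
9    Nov   13  Cairo
2    Apr   12   Lima
3    Nov    8  Lagos
8    Nov    8  Tokyo
0    Apr    4  Tokyo
10   Apr  -14  Lagos
take 5 rows with smallest low:
   month  low   city
10   Apr  -14  Lagos
0    Apr    4  Tokyo
3    Nov    8  Lagos
8    Nov    8  Tokyo
2    Apr   12   Lima
group by city, sum of low:
city
Lagos    -6
Lima     12
Tokyo    12
Name: low, dtype: int64
reset_index():
    city  low
0  Lagos   -6
1   Lima   12
2  Tokyo   12
Finally, mean of column 'low' = 6.0.

6.0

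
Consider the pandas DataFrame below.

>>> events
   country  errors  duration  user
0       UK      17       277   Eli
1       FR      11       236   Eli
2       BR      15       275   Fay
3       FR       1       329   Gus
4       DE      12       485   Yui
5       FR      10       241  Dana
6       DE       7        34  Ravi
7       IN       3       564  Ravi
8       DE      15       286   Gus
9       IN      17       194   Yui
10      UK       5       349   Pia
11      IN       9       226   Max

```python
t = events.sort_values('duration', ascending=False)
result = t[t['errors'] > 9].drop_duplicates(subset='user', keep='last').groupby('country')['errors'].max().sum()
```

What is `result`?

58

sort by duration descending:
   country  errors  duration  user
7       IN       3       564  Ravi
4       DE      12       485   Yui
10      UK       5       349   Pia
3       FR       1       329   Gus
8       DE      15       286   Gus
0       UK      17       277   Eli
2       BR      15       275   Fay
5       FR      10       241  Dana
1       FR      11       236   Eli
11      IN       9       226   Max
9       IN      17       194   Yui
6       DE       7        34  Ravi
filter rows where errors > 9:
  country  errors  duration  user
4      DE      12       485   Yui
8      DE      15       286   Gus
0      UK      17       277   Eli
2      BR      15       275   Fay
5      FR      10       241  Dana
1      FR      11       236   Eli
9      IN      17       194   Yui
drop duplicate user (keep=last):
  country  errors  duration  user
8      DE      15       286   Gus
2      BR      15       275   Fay
5      FR      10       241  Dana
1      FR      11       236   Eli
9      IN      17       194   Yui
group by country, max of errors:
country
BR    15
DE    15
FR    11
IN    17
Name: errors, dtype: int64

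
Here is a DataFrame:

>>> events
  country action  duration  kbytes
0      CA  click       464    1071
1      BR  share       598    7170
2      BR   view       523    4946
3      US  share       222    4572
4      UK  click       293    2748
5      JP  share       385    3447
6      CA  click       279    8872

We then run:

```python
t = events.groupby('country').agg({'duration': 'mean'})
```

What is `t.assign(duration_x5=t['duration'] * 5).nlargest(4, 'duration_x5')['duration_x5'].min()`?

group by country, mean of duration:
         duration
country          
BR          560.5
CA          371.5
JP          385.0
UK          293.0
US          222.0
add column duration_x5 = t['duration'] * 5:
         duration  duration_x5
country                       
BR          560.5       2802.5
CA          371.5       1857.5
JP          385.0       1925.0
UK          293.0       1465.0
US          222.0       1110.0
take 4 rows with largest duration_x5:
         duration  duration_x5
country                       
BR          560.5       2802.5
JP          385.0       1925.0
CA          371.5       1857.5
UK          293.0       1465.0
Taking the min of column 'duration_x5' gives 1465.0.

1465.0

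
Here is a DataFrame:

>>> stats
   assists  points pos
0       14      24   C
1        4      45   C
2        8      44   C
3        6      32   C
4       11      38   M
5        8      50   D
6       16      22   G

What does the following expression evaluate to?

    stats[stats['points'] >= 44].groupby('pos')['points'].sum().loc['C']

89

filter rows where points >= 44:
   assists  points pos
1        4      45   C
2        8      44   C
5        8      50   D
group by pos, sum of points:
pos
C    89
D    50
Name: points, dtype: int64
value at index 'C' → 89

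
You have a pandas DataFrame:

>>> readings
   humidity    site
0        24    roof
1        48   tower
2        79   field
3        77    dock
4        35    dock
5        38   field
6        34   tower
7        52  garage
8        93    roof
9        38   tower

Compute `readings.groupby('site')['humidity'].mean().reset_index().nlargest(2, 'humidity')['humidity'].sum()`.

group by site, mean of humidity:
site
dock      56.0
field     58.5
garage    52.0
roof      58.5
tower     40.0
Name: humidity, dtype: float64
reset_index():
     site  humidity
0    dock      56.0
1   field      58.5
2  garage      52.0
3    roof      58.5
4   tower      40.0
take 2 rows with largest humidity:
    site  humidity
1  field      58.5
3   roof      58.5
So sum() = 117.0.

117.0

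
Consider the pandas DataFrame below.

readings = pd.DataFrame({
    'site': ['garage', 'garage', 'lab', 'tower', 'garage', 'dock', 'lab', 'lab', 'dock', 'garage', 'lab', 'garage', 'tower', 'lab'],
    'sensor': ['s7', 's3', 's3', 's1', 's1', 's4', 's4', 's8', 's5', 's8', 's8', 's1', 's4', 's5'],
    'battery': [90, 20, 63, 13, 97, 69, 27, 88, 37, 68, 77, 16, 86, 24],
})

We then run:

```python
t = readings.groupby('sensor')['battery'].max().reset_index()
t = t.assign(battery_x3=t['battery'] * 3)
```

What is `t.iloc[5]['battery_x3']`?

group by sensor, max of battery:
sensor
s1    97
s3    63
s4    86
s5    37
s7    90
s8    88
Name: battery, dtype: int64
reset_index():
  sensor  battery
0     s1       97
1     s3       63
2     s4       86
3     s5       37
4     s7       90
5     s8       88
add column battery_x3 = t['battery'] * 3:
  sensor  battery  battery_x3
0     s1       97         291
1     s3       63         189
2     s4       86         258
3     s5       37         111
4     s7       90         270
5     s8       88         264
Finally, value at position 5, column 'battery_x3' = 264.

264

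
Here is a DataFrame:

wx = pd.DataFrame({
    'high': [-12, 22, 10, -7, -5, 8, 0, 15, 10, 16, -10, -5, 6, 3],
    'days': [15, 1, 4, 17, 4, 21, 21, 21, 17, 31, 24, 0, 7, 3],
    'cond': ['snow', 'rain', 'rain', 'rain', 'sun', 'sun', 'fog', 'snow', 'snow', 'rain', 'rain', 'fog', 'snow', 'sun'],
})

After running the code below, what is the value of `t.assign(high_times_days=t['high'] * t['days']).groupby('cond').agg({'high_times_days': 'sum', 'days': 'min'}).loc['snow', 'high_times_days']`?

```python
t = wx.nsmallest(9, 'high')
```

take 9 rows with smallest high:
    high  days  cond
0    -12    15  snow
10   -10    24  rain
3     -7    17  rain
4     -5     4   sun
11    -5     0   fog
6      0    21   fog
13     3     3   sun
12     6     7  snow
5      8    21   sun
add column high_times_days = t['high'] * t['days']:
    high  days  cond  high_times_days
0    -12    15  snow             -180
10   -10    24  rain             -240
3     -7    17  rain             -119
4     -5     4   sun              -20
11    -5     0   fog                0
6      0    21   fog                0
13     3     3   sun                9
12     6     7  snow               42
5      8    21   sun              168
group by cond: sum(high_times_days), min(days):
      high_times_days  days
cond                       
fog                 0     0
rain             -359    17
snow             -138     7
sun               157     3
Then the value at row 'snow', column 'high_times_days': -138

-138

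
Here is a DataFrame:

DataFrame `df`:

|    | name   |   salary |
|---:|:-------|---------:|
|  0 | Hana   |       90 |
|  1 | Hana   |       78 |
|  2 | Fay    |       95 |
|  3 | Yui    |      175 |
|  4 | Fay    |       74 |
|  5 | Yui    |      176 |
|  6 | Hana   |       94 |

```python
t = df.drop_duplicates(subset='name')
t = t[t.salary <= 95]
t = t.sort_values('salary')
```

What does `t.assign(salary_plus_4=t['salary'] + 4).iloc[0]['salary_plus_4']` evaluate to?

drop duplicate name (keep=first):
   name  salary
0  Hana      90
2   Fay      95
3   Yui     175
filter rows where salary <= 95:
   name  salary
0  Hana      90
2   Fay      95
sort by salary:
   name  salary
0  Hana      90
2   Fay      95
add column salary_plus_4 = t['salary'] + 4:
   name  salary  salary_plus_4
0  Hana      90             94
2   Fay      95             99
Reading off the value at position 0, column 'salary_plus_4', we get 94.

94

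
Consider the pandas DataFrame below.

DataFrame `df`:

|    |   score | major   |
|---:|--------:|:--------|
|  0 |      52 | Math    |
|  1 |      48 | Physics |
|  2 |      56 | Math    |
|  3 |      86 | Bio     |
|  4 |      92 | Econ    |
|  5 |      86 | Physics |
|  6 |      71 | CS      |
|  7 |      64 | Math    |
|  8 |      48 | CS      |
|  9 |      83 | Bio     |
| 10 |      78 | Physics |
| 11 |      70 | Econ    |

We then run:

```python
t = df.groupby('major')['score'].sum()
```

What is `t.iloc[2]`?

group by major, sum of score:
major
Bio        169
CS         119
Econ       162
Math       172
Physics    212
Name: score, dtype: int64

162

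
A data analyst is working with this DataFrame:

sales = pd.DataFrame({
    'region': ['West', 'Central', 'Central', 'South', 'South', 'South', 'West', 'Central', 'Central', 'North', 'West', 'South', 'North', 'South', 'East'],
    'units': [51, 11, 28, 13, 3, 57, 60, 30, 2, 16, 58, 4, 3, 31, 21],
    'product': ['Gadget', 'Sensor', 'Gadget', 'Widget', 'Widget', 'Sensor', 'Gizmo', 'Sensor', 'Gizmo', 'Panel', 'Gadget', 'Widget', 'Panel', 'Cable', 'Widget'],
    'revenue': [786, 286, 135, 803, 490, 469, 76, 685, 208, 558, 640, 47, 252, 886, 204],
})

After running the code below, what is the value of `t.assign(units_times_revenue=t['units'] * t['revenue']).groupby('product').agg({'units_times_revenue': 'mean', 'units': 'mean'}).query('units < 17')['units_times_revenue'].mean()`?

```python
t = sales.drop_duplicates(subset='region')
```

drop duplicate region (keep=first):
     region  units product  revenue
0      West     51  Gadget      786
1   Central     11  Sensor      286
3     South     13  Widget      803
9     North     16   Panel      558
14     East     21  Widget      204
add column units_times_revenue = t['units'] * t['revenue']:
     region  units product  revenue  units_times_revenue
0      West     51  Gadget      786                40086
1   Central     11  Sensor      286                 3146
3     South     13  Widget      803                10439
9     North     16   Panel      558                 8928
14     East     21  Widget      204                 4284
group by product: mean(units_times_revenue), mean(units):
         units_times_revenue  units
product                            
Gadget               40086.0   51.0
Panel                 8928.0   16.0
Sensor                3146.0   11.0
Widget                7361.5   17.0
filter rows where units < 17:
         units_times_revenue  units
product                            
Panel                 8928.0   16.0
Sensor                3146.0   11.0

6037.0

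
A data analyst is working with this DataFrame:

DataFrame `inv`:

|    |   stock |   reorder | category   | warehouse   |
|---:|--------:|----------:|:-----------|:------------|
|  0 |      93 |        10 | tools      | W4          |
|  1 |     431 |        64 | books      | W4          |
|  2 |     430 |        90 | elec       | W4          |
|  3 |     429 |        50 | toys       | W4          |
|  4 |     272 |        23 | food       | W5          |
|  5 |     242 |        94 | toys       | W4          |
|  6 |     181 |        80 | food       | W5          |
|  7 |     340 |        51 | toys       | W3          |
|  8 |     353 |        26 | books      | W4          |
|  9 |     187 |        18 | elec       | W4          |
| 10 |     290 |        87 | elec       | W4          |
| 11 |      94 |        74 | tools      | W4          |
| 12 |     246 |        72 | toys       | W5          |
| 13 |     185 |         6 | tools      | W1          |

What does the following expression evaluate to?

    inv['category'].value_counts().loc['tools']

3

value_counts of category:
category
toys     4
tools    3
elec     3
books    2
food     2
Name: count, dtype: int64
So loc['tools'] = 3.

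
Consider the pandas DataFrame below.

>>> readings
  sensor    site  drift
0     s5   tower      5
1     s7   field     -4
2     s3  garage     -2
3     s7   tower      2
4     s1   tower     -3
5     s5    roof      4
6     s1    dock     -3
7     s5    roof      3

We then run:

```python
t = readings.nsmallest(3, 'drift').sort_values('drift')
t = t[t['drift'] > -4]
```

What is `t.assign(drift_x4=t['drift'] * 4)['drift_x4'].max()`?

-12

take 3 rows with smallest drift:
  sensor   site  drift
1     s7  field     -4
4     s1  tower     -3
6     s1   dock     -3
sort by drift:
  sensor   site  drift
1     s7  field     -4
4     s1  tower     -3
6     s1   dock     -3
filter rows where drift > -4:
  sensor   site  drift
4     s1  tower     -3
6     s1   dock     -3
add column drift_x4 = t['drift'] * 4:
  sensor   site  drift  drift_x4
4     s1  tower     -3       -12
6     s1   dock     -3       -12
max of column 'drift_x4' → -12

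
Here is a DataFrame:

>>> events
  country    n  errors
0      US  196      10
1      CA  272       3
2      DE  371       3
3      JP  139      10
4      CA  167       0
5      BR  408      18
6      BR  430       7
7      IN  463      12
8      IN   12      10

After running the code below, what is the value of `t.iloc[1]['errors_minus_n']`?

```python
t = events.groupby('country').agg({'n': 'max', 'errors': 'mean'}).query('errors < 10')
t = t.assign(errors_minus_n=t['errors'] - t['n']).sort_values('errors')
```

group by country: max(n), mean(errors):
           n  errors
country             
BR       430    12.5
CA       272     1.5
DE       371     3.0
IN       463    11.0
JP       139    10.0
US       196    10.0
filter rows where errors < 10:
           n  errors
country             
CA       272     1.5
DE       371     3.0
add column errors_minus_n = t['errors'] - t['n']:
           n  errors  errors_minus_n
country                             
CA       272     1.5          -270.5
DE       371     3.0          -368.0
sort by errors:
           n  errors  errors_minus_n
country                             
CA       272     1.5          -270.5
DE       371     3.0          -368.0

-368.0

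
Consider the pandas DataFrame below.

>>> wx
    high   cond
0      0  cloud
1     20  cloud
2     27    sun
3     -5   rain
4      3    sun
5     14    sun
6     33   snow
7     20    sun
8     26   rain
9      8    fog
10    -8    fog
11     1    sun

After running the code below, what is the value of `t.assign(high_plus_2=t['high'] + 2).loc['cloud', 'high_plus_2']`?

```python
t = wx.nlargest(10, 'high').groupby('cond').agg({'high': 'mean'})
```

take 10 rows with largest high:
    high   cond
6     33   snow
2     27    sun
8     26   rain
1     20  cloud
7     20    sun
5     14    sun
9      8    fog
4      3    sun
11     1    sun
0      0  cloud
group by cond, mean of high:
       high
cond       
cloud  10.0
fog     8.0
rain   26.0
snow   33.0
sun    13.0
add column high_plus_2 = t['high'] + 2:
       high  high_plus_2
cond                    
cloud  10.0         12.0
fog     8.0         10.0
rain   26.0         28.0
snow   33.0         35.0
sun    13.0         15.0
Reading off the value at row 'cloud', column 'high_plus_2', we get 12.0.

12.0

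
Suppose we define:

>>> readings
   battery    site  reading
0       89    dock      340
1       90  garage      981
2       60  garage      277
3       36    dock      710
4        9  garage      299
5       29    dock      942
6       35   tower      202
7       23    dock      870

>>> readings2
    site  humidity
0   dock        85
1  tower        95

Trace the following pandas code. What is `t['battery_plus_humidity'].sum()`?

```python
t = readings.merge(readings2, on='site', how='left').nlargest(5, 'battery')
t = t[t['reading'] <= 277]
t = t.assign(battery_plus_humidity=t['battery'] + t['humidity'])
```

merge on 'site' (how='left') → 8 rows:
   battery    site  reading  humidity
0       89    dock      340      85.0
1       90  garage      981       NaN
2       60  garage      277       NaN
3       36    dock      710      85.0
4        9  garage      299       NaN
5       29    dock      942      85.0
6       35   tower      202      95.0
7       23    dock      870      85.0
take 5 rows with largest battery:
   battery    site  reading  humidity
1       90  garage      981       NaN
0       89    dock      340      85.0
2       60  garage      277       NaN
3       36    dock      710      85.0
6       35   tower      202      95.0
filter rows where reading <= 277:
   battery    site  reading  humidity
2       60  garage      277       NaN
6       35   tower      202      95.0
add column battery_plus_humidity = t['battery'] + t['humidity']:
   battery    site  reading  humidity  battery_plus_humidity
2       60  garage      277       NaN                    NaN
6       35   tower      202      95.0                  130.0
sum of column 'battery_plus_humidity' → 130.0

130.0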